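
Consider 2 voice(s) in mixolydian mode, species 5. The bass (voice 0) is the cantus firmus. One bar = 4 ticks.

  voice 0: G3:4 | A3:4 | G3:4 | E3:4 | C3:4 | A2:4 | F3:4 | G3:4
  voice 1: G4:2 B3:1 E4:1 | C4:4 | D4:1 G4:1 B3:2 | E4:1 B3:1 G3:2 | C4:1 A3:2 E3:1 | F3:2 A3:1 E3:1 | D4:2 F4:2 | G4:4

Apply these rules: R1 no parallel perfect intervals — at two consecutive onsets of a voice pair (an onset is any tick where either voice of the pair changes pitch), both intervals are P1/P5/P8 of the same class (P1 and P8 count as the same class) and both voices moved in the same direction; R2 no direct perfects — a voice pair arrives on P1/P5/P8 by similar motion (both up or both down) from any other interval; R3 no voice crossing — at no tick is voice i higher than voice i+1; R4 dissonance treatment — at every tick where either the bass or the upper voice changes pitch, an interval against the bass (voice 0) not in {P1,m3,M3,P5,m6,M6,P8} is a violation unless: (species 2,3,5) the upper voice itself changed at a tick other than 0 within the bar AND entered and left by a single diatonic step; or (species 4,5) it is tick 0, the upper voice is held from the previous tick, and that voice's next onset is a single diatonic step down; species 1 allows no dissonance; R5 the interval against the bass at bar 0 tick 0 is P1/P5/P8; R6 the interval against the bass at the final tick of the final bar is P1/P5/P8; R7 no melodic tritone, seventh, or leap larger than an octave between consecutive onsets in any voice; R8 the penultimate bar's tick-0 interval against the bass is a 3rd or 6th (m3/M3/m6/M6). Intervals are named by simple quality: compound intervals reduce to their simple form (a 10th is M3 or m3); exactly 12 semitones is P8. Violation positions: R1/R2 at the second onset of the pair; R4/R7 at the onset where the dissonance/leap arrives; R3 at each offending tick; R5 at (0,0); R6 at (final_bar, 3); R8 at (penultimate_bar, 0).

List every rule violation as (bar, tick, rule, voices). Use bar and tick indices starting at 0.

(6, 0, R7, (1,))
(7, 0, R1, (0, 1))

bar 0: v0=G3 v1=G4 downbeat P8
bar 1: v0=A3 v1=C4 downbeat m3
bar 2: v0=G3 v1=D4 downbeat P5
bar 3: v0=E3 v1=E4 downbeat P8
bar 4: v0=C3 v1=C4 downbeat P8
bar 5: v0=A2 v1=F3 downbeat m6
bar 6: v0=F3 v1=D4 downbeat M6
bar 7: v0=G3 v1=G4 downbeat P8
  -> R7 @ bar 6 tick 0 v(1,): E3->D4 leap 10st
  -> R1 @ bar 7 tick 0 v(0, 1): F3/F4 P8 -> G3/G4 P8 similar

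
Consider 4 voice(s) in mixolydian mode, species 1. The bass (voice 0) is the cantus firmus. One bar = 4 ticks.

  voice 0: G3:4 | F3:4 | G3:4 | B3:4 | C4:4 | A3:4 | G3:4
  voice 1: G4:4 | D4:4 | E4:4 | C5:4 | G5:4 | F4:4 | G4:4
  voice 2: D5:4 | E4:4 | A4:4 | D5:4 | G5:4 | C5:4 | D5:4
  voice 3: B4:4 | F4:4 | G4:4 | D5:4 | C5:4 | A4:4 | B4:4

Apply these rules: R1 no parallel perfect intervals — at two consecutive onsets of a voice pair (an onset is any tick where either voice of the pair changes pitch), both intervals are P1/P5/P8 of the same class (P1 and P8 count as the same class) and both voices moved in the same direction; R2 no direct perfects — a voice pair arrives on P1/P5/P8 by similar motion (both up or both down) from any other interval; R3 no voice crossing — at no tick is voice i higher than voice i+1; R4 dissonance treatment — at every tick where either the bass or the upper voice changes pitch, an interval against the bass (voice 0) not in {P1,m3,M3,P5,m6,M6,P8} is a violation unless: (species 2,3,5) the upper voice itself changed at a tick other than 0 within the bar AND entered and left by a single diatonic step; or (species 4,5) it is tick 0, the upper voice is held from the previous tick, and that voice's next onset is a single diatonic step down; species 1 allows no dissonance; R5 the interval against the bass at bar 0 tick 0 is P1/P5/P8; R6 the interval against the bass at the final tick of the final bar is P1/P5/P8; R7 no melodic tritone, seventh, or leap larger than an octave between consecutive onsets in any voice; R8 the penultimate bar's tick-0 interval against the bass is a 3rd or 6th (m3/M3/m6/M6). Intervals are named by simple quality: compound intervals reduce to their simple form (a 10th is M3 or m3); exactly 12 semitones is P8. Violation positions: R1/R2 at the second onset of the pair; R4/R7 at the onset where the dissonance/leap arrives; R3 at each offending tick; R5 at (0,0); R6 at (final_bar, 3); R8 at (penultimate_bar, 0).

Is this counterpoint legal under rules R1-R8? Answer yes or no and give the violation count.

No (38 violations)

bar 0: v0=G3 v1=G4 v2=D5 v3=B4 (M3)
bar 1: v0=F3 v1=D4 v2=E4 v3=F4 (P8)
bar 2: v0=G3 v1=E4 v2=A4 v3=G4 (P8)
bar 3: v0=B3 v1=C5 v2=D5 v3=D5 (m3)
bar 4: v0=C4 v1=G5 v2=G5 v3=C5 (P8)
bar 5: v0=A3 v1=F4 v2=C5 v3=A4 (P8)
bar 6: v0=G3 v1=G4 v2=D5 v3=B4 (M3)
  R3 @ bar0.0: D5 above B4
  R5 @ bar0.0: opens on M3
  R3 @ bar0.1: D5 above B4
  R3 @ bar0.2: D5 above B4
  R3 @ bar0.3: D5 above B4
  R2 @ bar1.0: G3/B4 M3 -> F3/F4 P8 similar
  R4 @ bar1.0: F3/E4 M7 untreated
  R7 @ bar1.0: D5->E4 leap 10st
  R7 @ bar1.0: B4->F4 leap 6st
  R1 @ bar2.0: F3/F4 P8 -> G3/G4 P8 similar
  R3 @ bar2.0: A4 above G4
  R4 @ bar2.0: G3/A4 M2 untreated
  R3 @ bar2.1: A4 above G4
  R3 @ bar2.2: A4 above G4
  R3 @ bar2.3: A4 above G4
  R2 @ bar3.0: A4/G4 M2 -> D5/D5 P1 similar
  R4 @ bar3.0: B3/C5 m2 untreated
  R2 @ bar4.0: B3/C5 m2 -> C4/G5 P5 similar
  R2 @ bar4.0: B3/D5 m3 -> C4/G5 P5 similar
  R2 @ bar4.0: C5/D5 M2 -> G5/G5 P1 similar
  R3 @ bar4.0: G5 above C5
  R3 @ bar4.1: G5 above C5
  R3 @ bar4.2: G5 above C5
  R3 @ bar4.3: G5 above C5
  R1 @ bar5.0: C4/C5 P8 -> A3/A4 P8 similar
  R2 @ bar5.0: G5/G5 P1 -> F4/C5 P5 similar
  R3 @ bar5.0: C5 above A4
  R7 @ bar5.0: G5->F4 leap 14st
  R8 @ bar5.0: penult P8 not 3rd/6th
  R3 @ bar5.1: C5 above A4
  R3 @ bar5.2: C5 above A4
  R3 @ bar5.3: C5 above A4
  R1 @ bar6.0: F4/C5 P5 -> G4/D5 P5 similar
  R3 @ bar6.0: D5 above B4
  R3 @ bar6.1: D5 above B4
  R3 @ bar6.2: D5 above B4
  R3 @ bar6.3: D5 above B4
  R6 @ bar6.3: closes on M3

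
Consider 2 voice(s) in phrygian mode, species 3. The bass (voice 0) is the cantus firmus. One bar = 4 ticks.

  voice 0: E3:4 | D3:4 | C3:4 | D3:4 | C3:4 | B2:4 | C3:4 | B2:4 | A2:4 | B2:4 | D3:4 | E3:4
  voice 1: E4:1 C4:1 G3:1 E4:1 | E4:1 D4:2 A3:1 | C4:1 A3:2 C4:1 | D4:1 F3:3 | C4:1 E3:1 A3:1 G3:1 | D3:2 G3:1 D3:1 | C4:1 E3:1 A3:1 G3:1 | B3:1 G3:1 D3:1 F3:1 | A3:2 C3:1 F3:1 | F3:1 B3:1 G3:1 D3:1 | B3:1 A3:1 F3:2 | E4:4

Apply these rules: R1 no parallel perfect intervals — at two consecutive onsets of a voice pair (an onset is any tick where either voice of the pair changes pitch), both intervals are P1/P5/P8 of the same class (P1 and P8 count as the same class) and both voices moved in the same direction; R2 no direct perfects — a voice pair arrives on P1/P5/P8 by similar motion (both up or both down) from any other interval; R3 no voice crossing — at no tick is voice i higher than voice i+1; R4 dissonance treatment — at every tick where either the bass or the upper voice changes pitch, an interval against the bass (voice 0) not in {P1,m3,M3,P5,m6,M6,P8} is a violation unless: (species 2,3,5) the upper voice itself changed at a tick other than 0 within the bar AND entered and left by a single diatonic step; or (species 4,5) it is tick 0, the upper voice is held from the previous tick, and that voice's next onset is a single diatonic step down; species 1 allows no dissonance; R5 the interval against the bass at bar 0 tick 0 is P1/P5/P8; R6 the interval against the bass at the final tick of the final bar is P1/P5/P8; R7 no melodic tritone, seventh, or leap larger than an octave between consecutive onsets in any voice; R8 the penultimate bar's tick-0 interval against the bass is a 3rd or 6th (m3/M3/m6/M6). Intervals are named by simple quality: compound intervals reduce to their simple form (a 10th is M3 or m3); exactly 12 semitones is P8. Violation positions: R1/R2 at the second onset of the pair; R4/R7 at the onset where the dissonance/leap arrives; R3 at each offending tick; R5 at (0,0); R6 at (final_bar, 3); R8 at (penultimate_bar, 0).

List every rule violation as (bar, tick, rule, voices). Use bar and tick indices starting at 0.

bar 0: v0=E3 v1=E4 downbeat P8
bar 1: v0=D3 v1=E4 downbeat M2
bar 2: v0=C3 v1=C4 downbeat P8
bar 3: v0=D3 v1=D4 downbeat P8
bar 4: v0=C3 v1=C4 downbeat P8
bar 5: v0=B2 v1=D3 downbeat m3
bar 6: v0=C3 v1=C4 downbeat P8
bar 7: v0=B2 v1=B3 downbeat P8
bar 8: v0=A2 v1=A3 downbeat P8
bar 9: v0=B2 v1=F3 downbeat TT
bar 10: v0=D3 v1=B3 downbeat M6
bar 11: v0=E3 v1=E4 downbeat P8
  -> R4 @ bar 1 tick 0 v(0, 1): D3/E4 M2 untreated
  -> R1 @ bar 3 tick 0 v(0, 1): C3/C4 P8 -> D3/D4 P8 similar
  -> R2 @ bar 6 tick 0 v(0, 1): B2/D3 m3 -> C3/C4 P8 similar
  -> R7 @ bar 6 tick 0 v(1,): D3->C4 leap 10st
  -> R4 @ bar 7 tick 3 v(0, 1): B2/F3 TT untreated
  -> R4 @ bar 9 tick 0 v(0, 1): B2/F3 TT untreated
  -> R7 @ bar 9 tick 1 v(1,): F3->B3 leap 6st
  -> R2 @ bar 11 tick 0 v(0, 1): D3/F3 m3 -> E3/E4 P8 similar
  -> R7 @ bar 11 tick 0 v(1,): F3->E4 leap 11st

(1, 0, R4, (0, 1))
(3, 0, R1, (0, 1))
(6, 0, R2, (0, 1))
(6, 0, R7, (1,))
(7, 3, R4, (0, 1))
(9, 0, R4, (0, 1))
(9, 1, R7, (1,))
(11, 0, R2, (0, 1))
(11, 0, R7, (1,))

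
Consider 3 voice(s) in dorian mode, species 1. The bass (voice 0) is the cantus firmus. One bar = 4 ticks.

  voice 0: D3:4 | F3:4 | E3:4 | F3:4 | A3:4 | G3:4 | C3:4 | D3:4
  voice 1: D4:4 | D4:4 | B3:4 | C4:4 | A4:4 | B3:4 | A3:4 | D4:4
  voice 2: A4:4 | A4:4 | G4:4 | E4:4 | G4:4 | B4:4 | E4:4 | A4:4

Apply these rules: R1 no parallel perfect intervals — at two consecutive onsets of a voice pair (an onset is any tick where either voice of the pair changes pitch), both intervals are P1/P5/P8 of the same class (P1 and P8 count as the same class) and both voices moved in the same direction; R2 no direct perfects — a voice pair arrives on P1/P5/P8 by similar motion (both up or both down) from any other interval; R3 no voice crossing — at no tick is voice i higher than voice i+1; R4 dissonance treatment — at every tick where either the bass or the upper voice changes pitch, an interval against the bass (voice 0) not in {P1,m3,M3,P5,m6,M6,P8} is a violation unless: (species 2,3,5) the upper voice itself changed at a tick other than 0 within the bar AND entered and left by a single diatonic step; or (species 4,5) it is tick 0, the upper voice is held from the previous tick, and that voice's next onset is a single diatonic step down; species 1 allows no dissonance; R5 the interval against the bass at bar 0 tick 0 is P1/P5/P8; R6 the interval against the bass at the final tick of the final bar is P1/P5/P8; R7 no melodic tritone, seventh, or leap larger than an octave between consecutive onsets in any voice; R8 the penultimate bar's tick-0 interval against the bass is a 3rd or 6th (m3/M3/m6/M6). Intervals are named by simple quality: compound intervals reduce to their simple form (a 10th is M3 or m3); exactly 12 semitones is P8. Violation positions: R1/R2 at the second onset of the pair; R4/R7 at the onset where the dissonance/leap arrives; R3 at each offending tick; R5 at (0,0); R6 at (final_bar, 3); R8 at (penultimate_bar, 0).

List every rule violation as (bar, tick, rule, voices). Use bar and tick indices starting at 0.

bar 0: v0=D3 v1=D4 v2=A4 downbeat P5
bar 1: v0=F3 v1=D4 v2=A4 downbeat M3
bar 2: v0=E3 v1=B3 v2=G4 downbeat m3
bar 3: v0=F3 v1=C4 v2=E4 downbeat M7
bar 4: v0=A3 v1=A4 v2=G4 downbeat m7
bar 5: v0=G3 v1=B3 v2=B4 downbeat M3
bar 6: v0=C3 v1=A3 v2=E4 downbeat M3
bar 7: v0=D3 v1=D4 v2=A4 downbeat P5
  -> R2 @ bar 2 tick 0 v(0, 1): F3/D4 M6 -> E3/B3 P5 similar
  -> R1 @ bar 3 tick 0 v(0, 1): E3/B3 P5 -> F3/C4 P5 similar
  -> R4 @ bar 3 tick 0 v(0, 2): F3/E4 M7 untreated
  -> R2 @ bar 4 tick 0 v(0, 1): F3/C4 P5 -> A3/A4 P8 similar
  -> R3 @ bar 4 tick 0 v(1, 2): A4 above G4
  -> R4 @ bar 4 tick 0 v(0, 2): A3/G4 m7 untreated
  -> R3 @ bar 4 tick 1 v(1, 2): A4 above G4
  -> R3 @ bar 4 tick 2 v(1, 2): A4 above G4
  -> R3 @ bar 4 tick 3 v(1, 2): A4 above G4
  -> R7 @ bar 5 tick 0 v(1,): A4->B3 leap 10st
  -> R2 @ bar 6 tick 0 v(1, 2): B3/B4 P8 -> A3/E4 P5 similar
  -> R1 @ bar 7 tick 0 v(1, 2): A3/E4 P5 -> D4/A4 P5 similar
  -> R2 @ bar 7 tick 0 v(0, 1): C3/A3 M6 -> D3/D4 P8 similar
  -> R2 @ bar 7 tick 0 v(0, 2): C3/E4 M3 -> D3/A4 P5 similar

(2, 0, R2, (0, 1))
(3, 0, R1, (0, 1))
(3, 0, R4, (0, 2))
(4, 0, R2, (0, 1))
(4, 0, R3, (1, 2))
(4, 0, R4, (0, 2))
(4, 1, R3, (1, 2))
(4, 2, R3, (1, 2))
(4, 3, R3, (1, 2))
(5, 0, R7, (1,))
(6, 0, R2, (1, 2))
(7, 0, R1, (1, 2))
(7, 0, R2, (0, 1))
(7, 0, R2, (0, 2))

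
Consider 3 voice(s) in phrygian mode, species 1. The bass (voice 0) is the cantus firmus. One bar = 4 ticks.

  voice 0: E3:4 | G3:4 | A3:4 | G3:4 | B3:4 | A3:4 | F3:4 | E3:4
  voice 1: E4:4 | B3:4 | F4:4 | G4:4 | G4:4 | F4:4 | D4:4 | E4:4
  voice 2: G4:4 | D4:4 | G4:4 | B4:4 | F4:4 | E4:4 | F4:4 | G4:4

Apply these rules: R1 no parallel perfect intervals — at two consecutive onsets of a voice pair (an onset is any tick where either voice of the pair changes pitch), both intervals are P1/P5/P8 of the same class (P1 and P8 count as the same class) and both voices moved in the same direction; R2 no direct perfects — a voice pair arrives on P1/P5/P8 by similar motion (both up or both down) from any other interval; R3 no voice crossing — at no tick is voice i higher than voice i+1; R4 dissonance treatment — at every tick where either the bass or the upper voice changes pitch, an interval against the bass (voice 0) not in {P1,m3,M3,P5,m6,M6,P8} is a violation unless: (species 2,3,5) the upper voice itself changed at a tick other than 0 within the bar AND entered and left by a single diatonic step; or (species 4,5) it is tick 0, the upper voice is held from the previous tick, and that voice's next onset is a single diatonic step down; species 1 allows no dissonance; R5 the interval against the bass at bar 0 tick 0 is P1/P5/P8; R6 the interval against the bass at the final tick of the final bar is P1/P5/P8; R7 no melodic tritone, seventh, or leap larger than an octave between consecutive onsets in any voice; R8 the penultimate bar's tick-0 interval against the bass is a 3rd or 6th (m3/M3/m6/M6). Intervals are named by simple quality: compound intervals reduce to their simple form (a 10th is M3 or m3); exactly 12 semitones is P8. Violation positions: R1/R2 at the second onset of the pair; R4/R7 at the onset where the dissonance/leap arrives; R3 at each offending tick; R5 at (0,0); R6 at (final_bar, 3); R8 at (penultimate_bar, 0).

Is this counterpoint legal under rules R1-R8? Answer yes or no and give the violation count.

bar 0: v0=E3 v1=E4 v2=G4 (m3)
bar 1: v0=G3 v1=B3 v2=D4 (P5)
bar 2: v0=A3 v1=F4 v2=G4 (m7)
bar 3: v0=G3 v1=G4 v2=B4 (M3)
bar 4: v0=B3 v1=G4 v2=F4 (TT)
bar 5: v0=A3 v1=F4 v2=E4 (P5)
bar 6: v0=F3 v1=D4 v2=F4 (P8)
bar 7: v0=E3 v1=E4 v2=G4 (m3)
  R5 @ bar0.0: opens on m3
  R4 @ bar2.0: A3/G4 m7 untreated
  R7 @ bar2.0: B3->F4 leap 6st
  R3 @ bar4.0: G4 above F4
  R4 @ bar4.0: B3/F4 TT untreated
  R7 @ bar4.0: B4->F4 leap 6st
  R3 @ bar4.1: G4 above F4
  R3 @ bar4.2: G4 above F4
  R3 @ bar4.3: G4 above F4
  R2 @ bar5.0: B3/F4 TT -> A3/E4 P5 similar
  R3 @ bar5.0: F4 above E4
  R3 @ bar5.1: F4 above E4
  R3 @ bar5.2: F4 above E4
  R3 @ bar5.3: F4 above E4
  R8 @ bar6.0: penult P8 not 3rd/6th
  R6 @ bar7.3: closes on m3

No (16 violations)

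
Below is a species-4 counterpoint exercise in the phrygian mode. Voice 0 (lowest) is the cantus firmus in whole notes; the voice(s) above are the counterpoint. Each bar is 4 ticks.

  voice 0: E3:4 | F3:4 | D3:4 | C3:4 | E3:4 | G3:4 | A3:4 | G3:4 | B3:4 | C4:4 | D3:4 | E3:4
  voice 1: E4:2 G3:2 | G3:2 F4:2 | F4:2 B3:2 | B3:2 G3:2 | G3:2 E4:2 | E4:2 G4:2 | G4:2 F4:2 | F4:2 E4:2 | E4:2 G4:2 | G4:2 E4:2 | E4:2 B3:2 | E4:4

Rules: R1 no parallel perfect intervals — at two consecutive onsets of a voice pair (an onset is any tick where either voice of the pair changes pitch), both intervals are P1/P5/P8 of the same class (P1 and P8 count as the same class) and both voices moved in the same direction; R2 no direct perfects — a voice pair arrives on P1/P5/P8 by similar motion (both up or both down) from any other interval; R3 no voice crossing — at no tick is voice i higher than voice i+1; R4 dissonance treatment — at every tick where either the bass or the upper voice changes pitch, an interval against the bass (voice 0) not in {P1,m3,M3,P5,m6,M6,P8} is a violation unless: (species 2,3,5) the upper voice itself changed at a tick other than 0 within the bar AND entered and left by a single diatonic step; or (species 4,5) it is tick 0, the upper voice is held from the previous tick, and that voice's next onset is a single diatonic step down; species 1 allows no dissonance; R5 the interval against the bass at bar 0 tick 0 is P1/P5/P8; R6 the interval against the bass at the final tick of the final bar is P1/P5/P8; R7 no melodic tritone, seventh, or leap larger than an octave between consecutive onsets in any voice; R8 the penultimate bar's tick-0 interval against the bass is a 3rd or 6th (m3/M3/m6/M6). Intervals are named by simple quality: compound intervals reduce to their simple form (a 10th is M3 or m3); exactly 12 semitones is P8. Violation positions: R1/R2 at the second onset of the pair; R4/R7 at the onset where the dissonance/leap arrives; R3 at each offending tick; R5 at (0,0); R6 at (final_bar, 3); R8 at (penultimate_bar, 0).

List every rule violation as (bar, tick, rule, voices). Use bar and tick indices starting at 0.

bar 0: v0=E3 v1=E4 downbeat P8
bar 1: v0=F3 v1=G3 downbeat M2
bar 2: v0=D3 v1=F4 downbeat m3
bar 3: v0=C3 v1=B3 downbeat M7
bar 4: v0=E3 v1=G3 downbeat m3
bar 5: v0=G3 v1=E4 downbeat M6
bar 6: v0=A3 v1=G4 downbeat m7
bar 7: v0=G3 v1=F4 downbeat m7
bar 8: v0=B3 v1=E4 downbeat P4
bar 9: v0=C4 v1=G4 downbeat P5
bar 10: v0=D3 v1=E4 downbeat M2
bar 11: v0=E3 v1=E4 downbeat P8
  -> R4 @ bar 1 tick 0 v(0, 1): F3/G3 M2 untreated
  -> R7 @ bar 1 tick 2 v(1,): G3->F4 leap 10st
  -> R7 @ bar 2 tick 2 v(1,): F4->B3 leap 6st
  -> R4 @ bar 3 tick 0 v(0, 1): C3/B3 M7 untreated
  -> R4 @ bar 8 tick 0 v(0, 1): B3/E4 P4 untreated
  -> R4 @ bar 10 tick 0 v(0, 1): D3/E4 M2 untreated
  -> R7 @ bar 10 tick 0 v(0,): C4->D3 leap 10st
  -> R8 @ bar 10 tick 0 v(0, 1): penult M2 not 3rd/6th
  -> R2 @ bar 11 tick 0 v(0, 1): D3/B3 M6 -> E3/E4 P8 similar

(1, 0, R4, (0, 1))
(1, 2, R7, (1,))
(2, 2, R7, (1,))
(3, 0, R4, (0, 1))
(8, 0, R4, (0, 1))
(10, 0, R4, (0, 1))
(10, 0, R7, (0,))
(10, 0, R8, (0, 1))
(11, 0, R2, (0, 1))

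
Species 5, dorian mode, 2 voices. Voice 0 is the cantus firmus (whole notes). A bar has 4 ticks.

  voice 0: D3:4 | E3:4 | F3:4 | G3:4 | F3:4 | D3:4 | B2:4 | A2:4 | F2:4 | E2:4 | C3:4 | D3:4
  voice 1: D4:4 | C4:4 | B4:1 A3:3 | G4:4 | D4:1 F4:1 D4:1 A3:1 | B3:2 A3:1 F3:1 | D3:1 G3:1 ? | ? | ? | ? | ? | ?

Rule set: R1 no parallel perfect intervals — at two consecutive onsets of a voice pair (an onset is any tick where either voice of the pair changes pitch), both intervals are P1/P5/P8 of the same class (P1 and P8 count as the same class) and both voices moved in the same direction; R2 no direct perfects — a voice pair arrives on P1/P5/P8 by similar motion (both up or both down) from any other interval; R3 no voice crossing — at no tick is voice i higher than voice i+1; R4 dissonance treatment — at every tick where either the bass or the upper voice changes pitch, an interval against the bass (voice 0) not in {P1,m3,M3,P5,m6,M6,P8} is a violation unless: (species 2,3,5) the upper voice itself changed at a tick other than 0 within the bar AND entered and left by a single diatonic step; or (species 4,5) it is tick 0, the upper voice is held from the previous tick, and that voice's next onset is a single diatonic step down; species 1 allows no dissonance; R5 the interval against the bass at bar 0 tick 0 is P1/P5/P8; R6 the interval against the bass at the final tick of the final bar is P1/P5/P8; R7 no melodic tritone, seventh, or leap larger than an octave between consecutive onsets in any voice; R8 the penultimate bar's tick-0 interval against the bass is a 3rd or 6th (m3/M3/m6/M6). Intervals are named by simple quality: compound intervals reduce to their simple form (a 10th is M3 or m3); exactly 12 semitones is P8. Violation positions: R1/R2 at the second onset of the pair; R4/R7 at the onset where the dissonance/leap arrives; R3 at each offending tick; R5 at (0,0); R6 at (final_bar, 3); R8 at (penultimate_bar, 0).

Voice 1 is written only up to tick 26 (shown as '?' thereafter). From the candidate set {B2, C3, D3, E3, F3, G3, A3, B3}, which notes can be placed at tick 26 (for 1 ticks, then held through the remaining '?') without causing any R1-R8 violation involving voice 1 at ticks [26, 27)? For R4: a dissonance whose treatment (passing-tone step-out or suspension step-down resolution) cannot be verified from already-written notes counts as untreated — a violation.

{B2, B3, D3, G3}

B2: legal
C3: violates R4
D3: legal
E3: violates R4
F3: violates R4
G3: legal
A3: violates R4
B3: legal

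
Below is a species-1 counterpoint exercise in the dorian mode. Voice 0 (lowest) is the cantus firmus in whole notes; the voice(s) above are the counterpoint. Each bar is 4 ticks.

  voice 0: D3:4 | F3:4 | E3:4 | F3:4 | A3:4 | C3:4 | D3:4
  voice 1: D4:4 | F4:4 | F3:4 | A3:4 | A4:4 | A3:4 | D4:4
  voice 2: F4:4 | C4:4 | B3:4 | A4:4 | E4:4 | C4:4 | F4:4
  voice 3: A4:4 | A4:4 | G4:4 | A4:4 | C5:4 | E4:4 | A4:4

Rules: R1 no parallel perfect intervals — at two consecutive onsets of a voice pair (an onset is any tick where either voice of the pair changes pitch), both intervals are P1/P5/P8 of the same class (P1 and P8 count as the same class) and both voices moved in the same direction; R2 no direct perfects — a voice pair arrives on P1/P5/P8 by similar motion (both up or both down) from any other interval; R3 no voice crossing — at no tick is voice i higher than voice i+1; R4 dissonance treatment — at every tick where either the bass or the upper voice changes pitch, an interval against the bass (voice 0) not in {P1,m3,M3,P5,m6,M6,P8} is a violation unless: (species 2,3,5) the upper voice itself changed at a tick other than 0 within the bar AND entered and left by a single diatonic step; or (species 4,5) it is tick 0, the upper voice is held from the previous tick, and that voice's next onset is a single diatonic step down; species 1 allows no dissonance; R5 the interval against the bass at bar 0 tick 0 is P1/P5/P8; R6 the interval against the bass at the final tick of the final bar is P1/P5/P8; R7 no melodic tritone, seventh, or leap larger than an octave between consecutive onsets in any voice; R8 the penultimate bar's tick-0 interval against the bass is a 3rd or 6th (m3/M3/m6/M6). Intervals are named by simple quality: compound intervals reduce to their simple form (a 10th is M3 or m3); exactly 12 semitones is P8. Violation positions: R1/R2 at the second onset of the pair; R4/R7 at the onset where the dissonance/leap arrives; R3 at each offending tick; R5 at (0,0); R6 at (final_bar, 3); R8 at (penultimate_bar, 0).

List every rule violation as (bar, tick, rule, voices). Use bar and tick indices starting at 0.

bar 0: v0=D3 v1=D4 v2=F4 v3=A4 downbeat P5
bar 1: v0=F3 v1=F4 v2=C4 v3=A4 downbeat M3
bar 2: v0=E3 v1=F3 v2=B3 v3=G4 downbeat m3
bar 3: v0=F3 v1=A3 v2=A4 v3=A4 downbeat M3
bar 4: v0=A3 v1=A4 v2=E4 v3=C5 downbeat m3
bar 5: v0=C3 v1=A3 v2=C4 v3=E4 downbeat M3
bar 6: v0=D3 v1=D4 v2=F4 v3=A4 downbeat P5
  -> R5 @ bar 0 tick 0 v(0, 2): opens on m3
  -> R1 @ bar 1 tick 0 v(0, 1): D3/D4 P8 -> F3/F4 P8 similar
  -> R3 @ bar 1 tick 0 v(1, 2): F4 above C4
  -> R3 @ bar 1 tick 1 v(1, 2): F4 above C4
  -> R3 @ bar 1 tick 2 v(1, 2): F4 above C4
  -> R3 @ bar 1 tick 3 v(1, 2): F4 above C4
  -> R1 @ bar 2 tick 0 v(0, 2): F3/C4 P5 -> E3/B3 P5 similar
  -> R4 @ bar 2 tick 0 v(0, 1): E3/F3 m2 untreated
  -> R2 @ bar 3 tick 0 v(1, 2): F3/B3 TT -> A3/A4 P8 similar
  -> R2 @ bar 3 tick 0 v(1, 3): F3/G4 M2 -> A3/A4 P8 similar
  -> R2 @ bar 3 tick 0 v(2, 3): B3/G4 m6 -> A4/A4 P1 similar
  -> R7 @ bar 3 tick 0 v(2,): B3->A4 leap 10st
  -> R2 @ bar 4 tick 0 v(0, 1): F3/A3 M3 -> A3/A4 P8 similar
  -> R3 @ bar 4 tick 0 v(1, 2): A4 above E4
  -> R3 @ bar 4 tick 1 v(1, 2): A4 above E4
  -> R3 @ bar 4 tick 2 v(1, 2): A4 above E4
  -> R3 @ bar 4 tick 3 v(1, 2): A4 above E4
  -> R2 @ bar 5 tick 0 v(0, 2): A3/E4 P5 -> C3/C4 P8 similar
  -> R2 @ bar 5 tick 0 v(1, 3): A4/C5 m3 -> A3/E4 P5 similar
  -> R8 @ bar 5 tick 0 v(0, 2): penult P8 not 3rd/6th
  -> R1 @ bar 6 tick 0 v(1, 3): A3/E4 P5 -> D4/A4 P5 similar
  -> R2 @ bar 6 tick 0 v(0, 1): C3/A3 M6 -> D3/D4 P8 similar
  -> R2 @ bar 6 tick 0 v(0, 3): C3/E4 M3 -> D3/A4 P5 similar
  -> R6 @ bar 6 tick 3 v(0, 2): closes on m3

(0, 0, R5, (0, 2))
(1, 0, R1, (0, 1))
(1, 0, R3, (1, 2))
(1, 1, R3, (1, 2))
(1, 2, R3, (1, 2))
(1, 3, R3, (1, 2))
(2, 0, R1, (0, 2))
(2, 0, R4, (0, 1))
(3, 0, R2, (1, 2))
(3, 0, R2, (1, 3))
(3, 0, R2, (2, 3))
(3, 0, R7, (2,))
(4, 0, R2, (0, 1))
(4, 0, R3, (1, 2))
(4, 1, R3, (1, 2))
(4, 2, R3, (1, 2))
(4, 3, R3, (1, 2))
(5, 0, R2, (0, 2))
(5, 0, R2, (1, 3))
(5, 0, R8, (0, 2))
(6, 0, R1, (1, 3))
(6, 0, R2, (0, 1))
(6, 0, R2, (0, 3))
(6, 3, R6, (0, 2))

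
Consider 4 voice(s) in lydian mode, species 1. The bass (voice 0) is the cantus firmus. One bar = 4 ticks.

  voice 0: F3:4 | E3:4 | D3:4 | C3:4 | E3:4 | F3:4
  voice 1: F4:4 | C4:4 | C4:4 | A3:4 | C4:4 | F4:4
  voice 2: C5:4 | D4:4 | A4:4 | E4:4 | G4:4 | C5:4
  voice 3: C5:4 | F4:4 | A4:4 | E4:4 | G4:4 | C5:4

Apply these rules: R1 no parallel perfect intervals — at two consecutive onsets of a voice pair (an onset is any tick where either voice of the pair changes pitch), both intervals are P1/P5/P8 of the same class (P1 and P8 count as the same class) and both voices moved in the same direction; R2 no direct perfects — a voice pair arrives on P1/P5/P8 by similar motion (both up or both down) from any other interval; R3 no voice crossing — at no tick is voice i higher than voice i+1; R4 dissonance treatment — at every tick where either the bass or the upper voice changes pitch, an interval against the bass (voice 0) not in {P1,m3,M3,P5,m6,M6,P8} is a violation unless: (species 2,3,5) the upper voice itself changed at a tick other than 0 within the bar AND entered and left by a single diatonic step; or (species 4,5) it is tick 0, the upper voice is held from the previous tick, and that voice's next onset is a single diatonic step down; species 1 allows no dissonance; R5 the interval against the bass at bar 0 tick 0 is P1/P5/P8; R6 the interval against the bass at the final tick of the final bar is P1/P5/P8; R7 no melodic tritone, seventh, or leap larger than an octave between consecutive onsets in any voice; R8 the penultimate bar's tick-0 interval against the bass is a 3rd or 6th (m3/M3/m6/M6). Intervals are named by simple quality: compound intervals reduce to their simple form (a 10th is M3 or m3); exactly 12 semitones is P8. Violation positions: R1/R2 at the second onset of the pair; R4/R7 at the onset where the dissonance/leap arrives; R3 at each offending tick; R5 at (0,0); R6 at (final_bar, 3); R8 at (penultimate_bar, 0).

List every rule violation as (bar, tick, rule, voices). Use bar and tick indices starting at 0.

(1, 0, R4, (0, 2))
(1, 0, R4, (0, 3))
(1, 0, R7, (2,))
(2, 0, R2, (2, 3))
(2, 0, R4, (0, 1))
(3, 0, R1, (2, 3))
(3, 0, R2, (1, 2))
(3, 0, R2, (1, 3))
(4, 0, R1, (1, 2))
(4, 0, R1, (1, 3))
(4, 0, R1, (2, 3))
(5, 0, R1, (1, 2))
(5, 0, R1, (1, 3))
(5, 0, R1, (2, 3))
(5, 0, R2, (0, 1))
(5, 0, R2, (0, 2))
(5, 0, R2, (0, 3))

bar 0: v0=F3 v1=F4 v2=C5 v3=C5 downbeat P5
bar 1: v0=E3 v1=C4 v2=D4 v3=F4 downbeat m2
bar 2: v0=D3 v1=C4 v2=A4 v3=A4 downbeat P5
bar 3: v0=C3 v1=A3 v2=E4 v3=E4 downbeat M3
bar 4: v0=E3 v1=C4 v2=G4 v3=G4 downbeat m3
bar 5: v0=F3 v1=F4 v2=C5 v3=C5 downbeat P5
  -> R4 @ bar 1 tick 0 v(0, 2): E3/D4 m7 untreated
  -> R4 @ bar 1 tick 0 v(0, 3): E3/F4 m2 untreated
  -> R7 @ bar 1 tick 0 v(2,): C5->D4 leap 10st
  -> R2 @ bar 2 tick 0 v(2, 3): D4/F4 m3 -> A4/A4 P1 similar
  -> R4 @ bar 2 tick 0 v(0, 1): D3/C4 m7 untreated
  -> R1 @ bar 3 tick 0 v(2, 3): A4/A4 P1 -> E4/E4 P1 similar
  -> R2 @ bar 3 tick 0 v(1, 2): C4/A4 M6 -> A3/E4 P5 similar
  -> R2 @ bar 3 tick 0 v(1, 3): C4/A4 M6 -> A3/E4 P5 similar
  -> R1 @ bar 4 tick 0 v(1, 2): A3/E4 P5 -> C4/G4 P5 similar
  -> R1 @ bar 4 tick 0 v(1, 3): A3/E4 P5 -> C4/G4 P5 similar
  -> R1 @ bar 4 tick 0 v(2, 3): E4/E4 P1 -> G4/G4 P1 similar
  -> R1 @ bar 5 tick 0 v(1, 2): C4/G4 P5 -> F4/C5 P5 similar
  -> R1 @ bar 5 tick 0 v(1, 3): C4/G4 P5 -> F4/C5 P5 similar
  -> R1 @ bar 5 tick 0 v(2, 3): G4/G4 P1 -> C5/C5 P1 similar
  -> R2 @ bar 5 tick 0 v(0, 1): E3/C4 m6 -> F3/F4 P8 similar
  -> R2 @ bar 5 tick 0 v(0, 2): E3/G4 m3 -> F3/C5 P5 similar
  -> R2 @ bar 5 tick 0 v(0, 3): E3/G4 m3 -> F3/C5 P5 similar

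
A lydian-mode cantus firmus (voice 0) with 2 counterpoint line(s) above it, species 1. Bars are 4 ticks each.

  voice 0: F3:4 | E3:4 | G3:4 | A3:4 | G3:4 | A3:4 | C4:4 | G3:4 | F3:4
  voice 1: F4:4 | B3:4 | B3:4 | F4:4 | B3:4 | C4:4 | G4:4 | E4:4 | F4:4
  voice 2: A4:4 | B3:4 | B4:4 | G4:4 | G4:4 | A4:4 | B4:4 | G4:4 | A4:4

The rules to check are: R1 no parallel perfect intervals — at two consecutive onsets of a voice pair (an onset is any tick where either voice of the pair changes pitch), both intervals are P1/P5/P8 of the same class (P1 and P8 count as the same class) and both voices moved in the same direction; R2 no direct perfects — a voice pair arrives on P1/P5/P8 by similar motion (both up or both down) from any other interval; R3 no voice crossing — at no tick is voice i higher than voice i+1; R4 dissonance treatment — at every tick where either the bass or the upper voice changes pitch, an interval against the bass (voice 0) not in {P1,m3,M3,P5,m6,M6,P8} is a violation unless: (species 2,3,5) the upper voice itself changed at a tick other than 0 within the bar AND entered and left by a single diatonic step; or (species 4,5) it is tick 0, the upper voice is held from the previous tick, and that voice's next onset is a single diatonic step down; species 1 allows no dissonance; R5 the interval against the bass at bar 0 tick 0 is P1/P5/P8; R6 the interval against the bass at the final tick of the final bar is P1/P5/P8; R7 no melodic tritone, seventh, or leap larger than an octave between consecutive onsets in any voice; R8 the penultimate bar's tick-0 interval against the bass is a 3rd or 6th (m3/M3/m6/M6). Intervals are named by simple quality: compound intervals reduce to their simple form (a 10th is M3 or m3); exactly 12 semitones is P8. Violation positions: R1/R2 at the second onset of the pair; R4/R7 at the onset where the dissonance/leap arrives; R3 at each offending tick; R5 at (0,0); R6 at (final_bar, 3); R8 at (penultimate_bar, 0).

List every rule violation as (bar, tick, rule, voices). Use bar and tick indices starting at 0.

(0, 0, R5, (0, 2))
(1, 0, R2, (0, 1))
(1, 0, R2, (0, 2))
(1, 0, R2, (1, 2))
(1, 0, R7, (1,))
(1, 0, R7, (2,))
(3, 0, R4, (0, 2))
(3, 0, R7, (1,))
(4, 0, R7, (1,))
(5, 0, R1, (0, 2))
(6, 0, R2, (0, 1))
(6, 0, R4, (0, 2))
(7, 0, R2, (0, 2))
(7, 0, R8, (0, 2))
(8, 3, R6, (0, 2))

bar 0: v0=F3 v1=F4 v2=A4 downbeat M3
bar 1: v0=E3 v1=B3 v2=B3 downbeat P5
bar 2: v0=G3 v1=B3 v2=B4 downbeat M3
bar 3: v0=A3 v1=F4 v2=G4 downbeat m7
bar 4: v0=G3 v1=B3 v2=G4 downbeat P8
bar 5: v0=A3 v1=C4 v2=A4 downbeat P8
bar 6: v0=C4 v1=G4 v2=B4 downbeat M7
bar 7: v0=G3 v1=E4 v2=G4 downbeat P8
bar 8: v0=F3 v1=F4 v2=A4 downbeat M3
  -> R5 @ bar 0 tick 0 v(0, 2): opens on M3
  -> R2 @ bar 1 tick 0 v(0, 1): F3/F4 P8 -> E3/B3 P5 similar
  -> R2 @ bar 1 tick 0 v(0, 2): F3/A4 M3 -> E3/B3 P5 similar
  -> R2 @ bar 1 tick 0 v(1, 2): F4/A4 M3 -> B3/B3 P1 similar
  -> R7 @ bar 1 tick 0 v(1,): F4->B3 leap 6st
  -> R7 @ bar 1 tick 0 v(2,): A4->B3 leap 10st
  -> R4 @ bar 3 tick 0 v(0, 2): A3/G4 m7 untreated
  -> R7 @ bar 3 tick 0 v(1,): B3->F4 leap 6st
  -> R7 @ bar 4 tick 0 v(1,): F4->B3 leap 6st
  -> R1 @ bar 5 tick 0 v(0, 2): G3/G4 P8 -> A3/A4 P8 similar
  -> R2 @ bar 6 tick 0 v(0, 1): A3/C4 m3 -> C4/G4 P5 similar
  -> R4 @ bar 6 tick 0 v(0, 2): C4/B4 M7 untreated
  -> R2 @ bar 7 tick 0 v(0, 2): C4/B4 M7 -> G3/G4 P8 similar
  -> R8 @ bar 7 tick 0 v(0, 2): penult P8 not 3rd/6th
  -> R6 @ bar 8 tick 3 v(0, 2): closes on M3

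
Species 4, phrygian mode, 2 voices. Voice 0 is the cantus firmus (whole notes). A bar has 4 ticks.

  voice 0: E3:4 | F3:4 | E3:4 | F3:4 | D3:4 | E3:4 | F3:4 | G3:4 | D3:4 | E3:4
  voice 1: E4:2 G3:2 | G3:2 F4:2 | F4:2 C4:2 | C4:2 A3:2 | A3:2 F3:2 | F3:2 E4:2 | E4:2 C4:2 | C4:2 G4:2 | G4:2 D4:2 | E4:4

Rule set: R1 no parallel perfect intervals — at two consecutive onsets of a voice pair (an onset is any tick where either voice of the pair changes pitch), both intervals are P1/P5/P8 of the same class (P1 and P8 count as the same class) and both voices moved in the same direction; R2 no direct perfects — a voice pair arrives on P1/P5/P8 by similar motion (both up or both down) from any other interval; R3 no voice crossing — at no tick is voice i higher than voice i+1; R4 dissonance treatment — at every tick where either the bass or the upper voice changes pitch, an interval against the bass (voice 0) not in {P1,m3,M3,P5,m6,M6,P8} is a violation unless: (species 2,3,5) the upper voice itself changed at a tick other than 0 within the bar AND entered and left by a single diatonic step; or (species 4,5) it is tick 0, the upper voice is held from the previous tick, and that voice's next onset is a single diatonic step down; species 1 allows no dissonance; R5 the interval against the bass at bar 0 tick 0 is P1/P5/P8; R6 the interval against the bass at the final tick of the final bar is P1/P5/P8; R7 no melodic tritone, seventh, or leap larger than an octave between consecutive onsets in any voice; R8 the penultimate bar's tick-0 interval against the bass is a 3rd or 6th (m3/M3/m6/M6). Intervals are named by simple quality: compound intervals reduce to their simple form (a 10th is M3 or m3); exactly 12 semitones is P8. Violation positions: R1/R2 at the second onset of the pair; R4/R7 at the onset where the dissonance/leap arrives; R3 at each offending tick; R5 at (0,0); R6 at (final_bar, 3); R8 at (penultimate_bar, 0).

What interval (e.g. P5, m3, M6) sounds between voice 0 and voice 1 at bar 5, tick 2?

P8

voice 0=E3 voice 1=E4 -> P8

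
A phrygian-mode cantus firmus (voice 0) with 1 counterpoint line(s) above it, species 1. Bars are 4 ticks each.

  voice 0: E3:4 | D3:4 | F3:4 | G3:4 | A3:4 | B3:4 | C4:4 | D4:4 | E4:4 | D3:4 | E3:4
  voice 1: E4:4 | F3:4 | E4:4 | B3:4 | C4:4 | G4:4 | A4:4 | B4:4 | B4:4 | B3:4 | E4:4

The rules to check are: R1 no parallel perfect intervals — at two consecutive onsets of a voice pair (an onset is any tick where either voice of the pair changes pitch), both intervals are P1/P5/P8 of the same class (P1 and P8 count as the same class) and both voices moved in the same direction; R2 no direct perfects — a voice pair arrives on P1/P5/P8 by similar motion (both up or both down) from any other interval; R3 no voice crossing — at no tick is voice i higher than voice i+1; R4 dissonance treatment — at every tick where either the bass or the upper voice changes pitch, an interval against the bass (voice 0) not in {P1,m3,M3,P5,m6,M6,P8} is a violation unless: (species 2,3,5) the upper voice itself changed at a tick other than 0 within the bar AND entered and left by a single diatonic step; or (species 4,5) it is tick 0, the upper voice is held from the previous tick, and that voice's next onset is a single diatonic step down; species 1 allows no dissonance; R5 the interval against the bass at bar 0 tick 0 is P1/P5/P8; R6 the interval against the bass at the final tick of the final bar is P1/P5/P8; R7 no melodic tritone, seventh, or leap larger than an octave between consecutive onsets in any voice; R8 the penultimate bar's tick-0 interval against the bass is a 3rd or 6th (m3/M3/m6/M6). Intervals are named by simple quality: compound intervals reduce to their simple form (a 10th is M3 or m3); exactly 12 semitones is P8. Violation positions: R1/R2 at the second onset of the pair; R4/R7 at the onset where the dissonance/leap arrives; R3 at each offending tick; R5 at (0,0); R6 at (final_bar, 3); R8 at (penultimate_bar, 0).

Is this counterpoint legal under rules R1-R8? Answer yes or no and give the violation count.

No (5 violations)

bar 0: v0=E3 v1=E4 (P8)
bar 1: v0=D3 v1=F3 (m3)
bar 2: v0=F3 v1=E4 (M7)
bar 3: v0=G3 v1=B3 (M3)
bar 4: v0=A3 v1=C4 (m3)
bar 5: v0=B3 v1=G4 (m6)
bar 6: v0=C4 v1=A4 (M6)
bar 7: v0=D4 v1=B4 (M6)
bar 8: v0=E4 v1=B4 (P5)
bar 9: v0=D3 v1=B3 (M6)
bar 10: v0=E3 v1=E4 (P8)
  R7 @ bar1.0: E4->F3 leap 11st
  R4 @ bar2.0: F3/E4 M7 untreated
  R7 @ bar2.0: F3->E4 leap 11st
  R7 @ bar9.0: E4->D3 leap 14st
  R2 @ bar10.0: D3/B3 M6 -> E3/E4 P8 similar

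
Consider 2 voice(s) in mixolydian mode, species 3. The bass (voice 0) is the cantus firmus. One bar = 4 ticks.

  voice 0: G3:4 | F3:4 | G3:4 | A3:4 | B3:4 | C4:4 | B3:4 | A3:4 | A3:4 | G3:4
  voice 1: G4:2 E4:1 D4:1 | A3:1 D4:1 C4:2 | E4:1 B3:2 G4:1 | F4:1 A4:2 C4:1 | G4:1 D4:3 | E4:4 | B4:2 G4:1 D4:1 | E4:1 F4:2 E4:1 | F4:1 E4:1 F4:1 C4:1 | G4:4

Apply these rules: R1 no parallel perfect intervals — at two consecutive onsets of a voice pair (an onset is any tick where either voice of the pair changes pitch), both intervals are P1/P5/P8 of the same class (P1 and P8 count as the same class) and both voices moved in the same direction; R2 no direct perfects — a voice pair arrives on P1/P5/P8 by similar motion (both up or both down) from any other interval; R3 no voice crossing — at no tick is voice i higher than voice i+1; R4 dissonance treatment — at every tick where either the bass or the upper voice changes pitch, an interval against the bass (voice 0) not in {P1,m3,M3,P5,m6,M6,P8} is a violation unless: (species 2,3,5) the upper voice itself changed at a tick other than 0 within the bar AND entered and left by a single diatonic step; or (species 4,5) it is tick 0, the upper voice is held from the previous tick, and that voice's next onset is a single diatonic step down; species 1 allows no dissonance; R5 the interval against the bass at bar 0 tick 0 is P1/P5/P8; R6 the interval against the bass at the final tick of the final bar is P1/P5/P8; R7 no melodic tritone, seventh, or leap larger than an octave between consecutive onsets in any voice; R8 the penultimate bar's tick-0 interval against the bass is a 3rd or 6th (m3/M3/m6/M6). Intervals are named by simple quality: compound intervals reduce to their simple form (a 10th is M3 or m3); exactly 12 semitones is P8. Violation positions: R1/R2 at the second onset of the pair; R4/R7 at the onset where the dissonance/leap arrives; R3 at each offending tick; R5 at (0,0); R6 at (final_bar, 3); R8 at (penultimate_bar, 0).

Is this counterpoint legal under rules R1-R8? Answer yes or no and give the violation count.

Yes (0 violations)

bar 0: v0=G3 v1=G4 (P8)
bar 1: v0=F3 v1=A3 (M3)
bar 2: v0=G3 v1=E4 (M6)
bar 3: v0=A3 v1=F4 (m6)
bar 4: v0=B3 v1=G4 (m6)
bar 5: v0=C4 v1=E4 (M3)
bar 6: v0=B3 v1=B4 (P8)
bar 7: v0=A3 v1=E4 (P5)
bar 8: v0=A3 v1=F4 (m6)
bar 9: v0=G3 v1=G4 (P8)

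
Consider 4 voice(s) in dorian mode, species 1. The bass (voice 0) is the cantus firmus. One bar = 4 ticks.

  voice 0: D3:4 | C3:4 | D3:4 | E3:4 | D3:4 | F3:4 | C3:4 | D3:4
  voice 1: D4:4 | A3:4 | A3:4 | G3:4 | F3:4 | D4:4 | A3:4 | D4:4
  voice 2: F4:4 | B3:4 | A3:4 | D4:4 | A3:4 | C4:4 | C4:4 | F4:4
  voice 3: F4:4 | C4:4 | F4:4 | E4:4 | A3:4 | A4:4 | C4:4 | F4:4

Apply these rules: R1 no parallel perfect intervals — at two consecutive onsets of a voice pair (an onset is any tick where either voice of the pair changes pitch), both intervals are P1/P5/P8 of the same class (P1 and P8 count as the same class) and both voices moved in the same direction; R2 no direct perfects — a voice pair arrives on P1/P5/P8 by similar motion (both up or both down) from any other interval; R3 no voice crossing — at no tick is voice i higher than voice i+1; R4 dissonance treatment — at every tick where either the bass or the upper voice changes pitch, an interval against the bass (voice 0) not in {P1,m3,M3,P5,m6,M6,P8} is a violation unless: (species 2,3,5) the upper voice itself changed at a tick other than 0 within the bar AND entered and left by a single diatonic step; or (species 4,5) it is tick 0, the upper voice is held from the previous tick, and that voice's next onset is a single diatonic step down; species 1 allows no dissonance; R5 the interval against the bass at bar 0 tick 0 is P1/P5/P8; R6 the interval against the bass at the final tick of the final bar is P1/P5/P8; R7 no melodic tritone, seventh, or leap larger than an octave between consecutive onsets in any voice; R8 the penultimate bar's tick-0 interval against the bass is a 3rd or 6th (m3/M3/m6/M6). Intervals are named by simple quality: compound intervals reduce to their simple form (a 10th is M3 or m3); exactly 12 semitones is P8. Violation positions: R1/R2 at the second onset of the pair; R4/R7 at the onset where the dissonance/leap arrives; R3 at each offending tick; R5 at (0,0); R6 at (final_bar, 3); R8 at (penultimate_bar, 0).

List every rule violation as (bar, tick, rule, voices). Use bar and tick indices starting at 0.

(0, 0, R5, (0, 2))
(0, 0, R5, (0, 3))
(1, 0, R2, (0, 3))
(1, 0, R4, (0, 2))
(1, 0, R7, (2,))
(3, 0, R4, (0, 2))
(4, 0, R2, (0, 2))
(4, 0, R2, (0, 3))
(4, 0, R2, (2, 3))
(5, 0, R1, (0, 2))
(5, 0, R2, (1, 3))
(5, 0, R3, (1, 2))
(5, 1, R3, (1, 2))
(5, 2, R3, (1, 2))
(5, 3, R3, (1, 2))
(6, 0, R2, (0, 3))
(6, 0, R8, (0, 2))
(6, 0, R8, (0, 3))
(7, 0, R1, (2, 3))
(7, 0, R2, (0, 1))
(7, 3, R6, (0, 2))
(7, 3, R6, (0, 3))

bar 0: v0=D3 v1=D4 v2=F4 v3=F4 downbeat m3
bar 1: v0=C3 v1=A3 v2=B3 v3=C4 downbeat P8
bar 2: v0=D3 v1=A3 v2=A3 v3=F4 downbeat m3
bar 3: v0=E3 v1=G3 v2=D4 v3=E4 downbeat P8
bar 4: v0=D3 v1=F3 v2=A3 v3=A3 downbeat P5
bar 5: v0=F3 v1=D4 v2=C4 v3=A4 downbeat M3
bar 6: v0=C3 v1=A3 v2=C4 v3=C4 downbeat P8
bar 7: v0=D3 v1=D4 v2=F4 v3=F4 downbeat m3
  -> R5 @ bar 0 tick 0 v(0, 2): opens on m3
  -> R5 @ bar 0 tick 0 v(0, 3): opens on m3
  -> R2 @ bar 1 tick 0 v(0, 3): D3/F4 m3 -> C3/C4 P8 similar
  -> R4 @ bar 1 tick 0 v(0, 2): C3/B3 M7 untreated
  -> R7 @ bar 1 tick 0 v(2,): F4->B3 leap 6st
  -> R4 @ bar 3 tick 0 v(0, 2): E3/D4 m7 untreated
  -> R2 @ bar 4 tick 0 v(0, 2): E3/D4 m7 -> D3/A3 P5 similar
  -> R2 @ bar 4 tick 0 v(0, 3): E3/E4 P8 -> D3/A3 P5 similar
  -> R2 @ bar 4 tick 0 v(2, 3): D4/E4 M2 -> A3/A3 P1 similar
  -> R1 @ bar 5 tick 0 v(0, 2): D3/A3 P5 -> F3/C4 P5 similar
  -> R2 @ bar 5 tick 0 v(1, 3): F3/A3 M3 -> D4/A4 P5 similar
  -> R3 @ bar 5 tick 0 v(1, 2): D4 above C4
  -> R3 @ bar 5 tick 1 v(1, 2): D4 above C4
  -> R3 @ bar 5 tick 2 v(1, 2): D4 above C4
  -> R3 @ bar 5 tick 3 v(1, 2): D4 above C4
  -> R2 @ bar 6 tick 0 v(0, 3): F3/A4 M3 -> C3/C4 P8 similar
  -> R8 @ bar 6 tick 0 v(0, 2): penult P8 not 3rd/6th
  -> R8 @ bar 6 tick 0 v(0, 3): penult P8 not 3rd/6th
  -> R1 @ bar 7 tick 0 v(2, 3): C4/C4 P1 -> F4/F4 P1 similar
  -> R2 @ bar 7 tick 0 v(0, 1): C3/A3 M6 -> D3/D4 P8 similar
  -> R6 @ bar 7 tick 3 v(0, 2): closes on m3
  -> R6 @ bar 7 tick 3 v(0, 3): closes on m3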